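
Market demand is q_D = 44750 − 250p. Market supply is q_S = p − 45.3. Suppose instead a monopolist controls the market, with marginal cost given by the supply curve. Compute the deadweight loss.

0.14

In inverse form: demand p = 179 − 0.004q, supply p = 45.3 + q.
Competitive equilibrium: 179 − 0.004q = 45.3 + q → q* = 133.1673, p* = 178.4673.
Marginal revenue: MR = 179 − 0.008q. Set MR = MC: 179 − 0.008q = 45.3 + q → q_m = 132.6389.
Price p_m = 179 − 0.004·132.6389 = 178.4694; MC(q_m) = 45.3 + 1·132.6389 = 177.9389.
Competitive q* = 133.1673, so Δq = 0.5284; wedge = 178.4694 − 177.9389 = 0.5305.
Welfare loss = ½ × 0.5284 × 0.5305 = 0.14.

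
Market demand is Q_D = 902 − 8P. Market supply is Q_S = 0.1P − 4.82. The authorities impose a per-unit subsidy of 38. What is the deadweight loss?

In inverse form: demand P = 112.75 − 0.125Q, supply P = 48.2 + 10Q.
Competitive equilibrium: 112.75 − 0.125Q = 48.2 + 10Q → Q* = 6.3753, P* = 111.9531.
The subsidy lowers effective supply by 38: P = 10.2 + 10Q.
New quantity: 112.75 − 0.125Q = 10.2 + 10Q → Q' = 10.1284.
Overproduction ΔQ = 10.1284 − 6.3753 = 3.7531; wedge = subsidy = 38.
Deadweight loss = ½ × 3.7531 × 38 = 71.31.

71.31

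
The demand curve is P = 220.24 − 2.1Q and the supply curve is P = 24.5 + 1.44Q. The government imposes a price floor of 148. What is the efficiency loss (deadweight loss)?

Competitive equilibrium: 220.24 − 2.1Q = 24.5 + 1.44Q → Q* = 55.2938, P* = 104.1231.
At the floor P = 148, quantity demanded = (220.24 − 148)/2.1 = 34.4.
Sellers' marginal cost at Q' = 34.4: 24.5 + 1.44·34.4 = 74.036.
ΔQ = 55.2938 − 34.4 = 20.8938; wedge = 148 − 74.036 = 73.964.
Welfare loss = ½ × 20.8938 × 73.964 = 772.69.

772.69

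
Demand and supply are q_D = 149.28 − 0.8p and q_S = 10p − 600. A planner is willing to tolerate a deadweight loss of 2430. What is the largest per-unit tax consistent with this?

In inverse form: demand p = 186.6 − 1.25q, supply p = 60 + 0.1q.
Competitive equilibrium: 186.6 − 1.25q = 60 + 0.1q → q* = 93.7778, p* = 69.3778.
A tax t gives Δq = t/1.35 and wedge t, so DWL = t²/2.7.
t²/2.7 = 2430 → t² = 6561 → t = 81.

81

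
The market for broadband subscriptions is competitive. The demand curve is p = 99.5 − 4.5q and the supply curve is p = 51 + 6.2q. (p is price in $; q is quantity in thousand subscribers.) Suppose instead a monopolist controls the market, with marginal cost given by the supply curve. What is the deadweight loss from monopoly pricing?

Competitive equilibrium: 99.5 − 4.5q = 51 + 6.2q → q* = 4.5327, p* = 79.1028.
Marginal revenue: MR = 99.5 − 9q. Set MR = MC: 99.5 − 9q = 51 + 6.2q → q_m = 3.1908.
Price p_m = 99.5 − 4.5·3.1908 = 85.1414; MC(q_m) = 51 + 6.2·3.1908 = 70.783.
Competitive q* = 4.5327, so Δq = 1.3419; wedge = 85.1414 − 70.783 = 14.3584.
Deadweight loss = ½ × 1.3419 × 14.3584 = $9.63 thousand.

$9.63 thousand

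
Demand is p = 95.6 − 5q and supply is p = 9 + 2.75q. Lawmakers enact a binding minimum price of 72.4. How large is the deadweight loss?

Competitive equilibrium: 95.6 − 5q = 9 + 2.75q → q* = 11.1742, p* = 39.729.
At the floor p = 72.4, quantity demanded = (95.6 − 72.4)/5 = 4.64.
Sellers' marginal cost at q' = 4.64: 9 + 2.75·4.64 = 21.76.
Δq = 11.1742 − 4.64 = 6.5342; wedge = 72.4 − 21.76 = 50.64.
DWL = ½ × 6.5342 × 50.64 = 165.45.

165.45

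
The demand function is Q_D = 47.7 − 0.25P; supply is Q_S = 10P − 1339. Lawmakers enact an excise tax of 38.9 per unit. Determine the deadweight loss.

184.54

In inverse form: demand P = 190.8 − 4Q, supply P = 133.9 + 0.1Q.
Competitive equilibrium: 190.8 − 4Q = 133.9 + 0.1Q → Q* = 13.878, P* = 135.2878.
With the tax, the buyer price exceeds the seller price by 38.9: (190.8 − 4Q) − (133.9 + 0.1Q) = 38.9 → Q' = 4.3902.
ΔQ = 13.878 − 4.3902 = 9.4878; the wedge equals the tax, 38.9.
DWL = ½ × 9.4878 × 38.9 = 184.54.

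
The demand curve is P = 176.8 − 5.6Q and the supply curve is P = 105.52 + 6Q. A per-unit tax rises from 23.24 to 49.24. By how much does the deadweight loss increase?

Competitive equilibrium: 176.8 − 5.6Q = 105.52 + 6Q → Q* = 6.1448, P* = 142.389.
For a per-unit tax t: ΔQ = t/11.6, so DWL = ½·t·(t/11.6) = t²/23.2.
At t = 23.24: DWL = 23.28. At t = 49.24: DWL = 104.508.
Increase = 104.508 − 23.28 = 81.23.

81.23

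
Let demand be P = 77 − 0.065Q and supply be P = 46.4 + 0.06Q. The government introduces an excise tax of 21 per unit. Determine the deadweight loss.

1764

Competitive equilibrium: 77 − 0.065Q = 46.4 + 0.06Q → Q* = 244.8, P* = 61.088.
With the tax, the buyer price exceeds the seller price by 21: (77 − 0.065Q) − (46.4 + 0.06Q) = 21 → Q' = 76.8.
ΔQ = 244.8 − 76.8 = 168; the wedge equals the tax, 21.
Welfare loss = ½ × 168 × 21 = 1764.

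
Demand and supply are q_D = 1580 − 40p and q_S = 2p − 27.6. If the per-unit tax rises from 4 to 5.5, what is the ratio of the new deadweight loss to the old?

In inverse form: demand p = 39.5 − 0.025q, supply p = 13.8 + 0.5q.
Competitive equilibrium: 39.5 − 0.025q = 13.8 + 0.5q → q* = 48.9524, p* = 38.2762.
For a per-unit tax t: Δq = t/0.525, so DWL = ½·t·(t/0.525) = t²/1.05.
At t = 4: DWL = 15.238. At t = 5.5: DWL = 28.810.
Ratio = (5.5/4)² = 1.891.

1.891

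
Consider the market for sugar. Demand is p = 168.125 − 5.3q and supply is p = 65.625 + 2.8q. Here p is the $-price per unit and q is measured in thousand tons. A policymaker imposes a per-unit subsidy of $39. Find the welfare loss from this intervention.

$93.89 thousand

Competitive equilibrium: 168.125 − 5.3q = 65.625 + 2.8q → q* = 12.6543, p* = 101.0571.
The subsidy lowers effective supply by 39: p = 26.625 + 2.8q.
New quantity: 168.125 − 5.3q = 26.625 + 2.8q → q' = 17.4691.
Overproduction Δq = 17.4691 − 12.6543 = 4.8148; wedge = subsidy = 39.
DWL = ½ × 4.8148 × 39 = $93.89 thousand.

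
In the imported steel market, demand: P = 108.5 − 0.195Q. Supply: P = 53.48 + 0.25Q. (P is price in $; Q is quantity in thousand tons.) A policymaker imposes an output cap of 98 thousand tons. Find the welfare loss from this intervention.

Competitive equilibrium: 108.5 − 0.195Q = 53.48 + 0.25Q → Q* = 123.6404, P* = 84.3901.
At Q = 98: demand price = 108.5 − 0.195·98 = 89.39; supply price = 53.48 + 0.25·98 = 77.98.
ΔQ = 123.6404 − 98 = 25.6404; wedge = 89.39 − 77.98 = 11.41.
Deadweight loss = ½ × 25.6404 × 11.41 = $146.28 thousand.

$146.28 thousand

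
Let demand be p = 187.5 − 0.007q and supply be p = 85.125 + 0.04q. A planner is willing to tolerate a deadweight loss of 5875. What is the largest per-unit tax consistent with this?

23.5

Competitive equilibrium: 187.5 − 0.007q = 85.125 + 0.04q → q* = 2178.1915, p* = 172.2527.
A tax t gives Δq = t/0.047 and wedge t, so DWL = t²/0.094.
t²/0.094 = 5875 → t² = 552.25 → t = 23.5.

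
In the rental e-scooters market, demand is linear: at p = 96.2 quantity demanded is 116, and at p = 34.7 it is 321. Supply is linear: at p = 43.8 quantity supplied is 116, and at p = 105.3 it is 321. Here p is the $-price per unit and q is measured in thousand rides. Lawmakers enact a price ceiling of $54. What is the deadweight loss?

Demand slope = (34.7 − 96.2)/(321 − 116) = −0.3, so p = 131 − 0.3q.
Supply slope = (105.3 − 43.8)/(321 − 116) = 0.3, so p = 9 + 0.3q.
Competitive equilibrium: 131 − 0.3q = 9 + 0.3q → q* = 203.3333, p* = 70.
At the ceiling p = 54, quantity supplied = (54 − 9)/0.3 = 150.
Willingness to pay at q' = 150: 131 − 0.3·150 = 86.
Δq = 203.3333 − 150 = 53.3333; wedge = 86 − 54 = 32.
The triangle = ½ × 53.3333 × 32 = $853.33 thousand.

$853.33 thousand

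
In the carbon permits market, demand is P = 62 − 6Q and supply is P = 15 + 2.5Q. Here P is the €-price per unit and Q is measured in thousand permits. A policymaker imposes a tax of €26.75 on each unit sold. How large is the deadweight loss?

Competitive equilibrium: 62 − 6Q = 15 + 2.5Q → Q* = 5.5294, P* = 28.8235.
With the tax, the buyer price exceeds the seller price by 26.75: (62 − 6Q) − (15 + 2.5Q) = 26.75 → Q' = 2.3824.
ΔQ = 5.5294 − 2.3824 = 3.147; the wedge equals the tax, 26.75.
Welfare loss = ½ × 3.147 × 26.75 = €42.09 thousand.

€42.09 thousand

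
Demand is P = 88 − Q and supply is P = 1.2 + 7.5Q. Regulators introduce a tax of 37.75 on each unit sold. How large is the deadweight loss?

Competitive equilibrium: 88 − Q = 1.2 + 7.5Q → Q* = 10.2118, P* = 77.7882.
With the tax, the buyer price exceeds the seller price by 37.75: (88 − Q) − (1.2 + 7.5Q) = 37.75 → Q' = 5.7706.
ΔQ = 10.2118 − 5.7706 = 4.4412; the wedge equals the tax, 37.75.
Deadweight loss = ½ × 4.4412 × 37.75 = 83.83.

83.83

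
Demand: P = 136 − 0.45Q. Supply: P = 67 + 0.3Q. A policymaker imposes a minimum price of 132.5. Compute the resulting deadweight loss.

Competitive equilibrium: 136 − 0.45Q = 67 + 0.3Q → Q* = 92, P* = 94.6.
At the floor P = 132.5, quantity demanded = (136 − 132.5)/0.45 = 7.7778.
Sellers' marginal cost at Q' = 7.7778: 67 + 0.3·7.7778 = 69.3333.
ΔQ = 92 − 7.7778 = 84.2222; wedge = 132.5 − 69.3333 = 63.1667.
DWL = ½ × 84.2222 × 63.1667 = 2660.02.

2660.02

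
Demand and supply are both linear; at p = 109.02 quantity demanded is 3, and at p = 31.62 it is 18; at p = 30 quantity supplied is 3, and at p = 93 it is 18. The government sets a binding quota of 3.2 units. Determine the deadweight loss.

Demand slope = (31.62 − 109.02)/(18 − 3) = −5.16, so p = 124.5 − 5.16q.
Supply slope = (93 − 30)/(18 − 3) = 4.2, so p = 17.4 + 4.2q.
Competitive equilibrium: 124.5 − 5.16q = 17.4 + 4.2q → q* = 11.4423, p* = 65.4577.
At q = 3.2: demand price = 124.5 − 5.16·3.2 = 107.988; supply price = 17.4 + 4.2·3.2 = 30.84.
Δq = 11.4423 − 3.2 = 8.2423; wedge = 107.988 − 30.84 = 77.148.
The triangle = ½ × 8.2423 × 77.148 = 317.94.

317.94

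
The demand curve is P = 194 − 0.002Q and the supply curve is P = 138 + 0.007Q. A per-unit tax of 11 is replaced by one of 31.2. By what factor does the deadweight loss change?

Competitive equilibrium: 194 − 0.002Q = 138 + 0.007Q → Q* = 6222.2222, P* = 181.5556.
For a per-unit tax t: ΔQ = t/0.009, so DWL = ½·t·(t/0.009) = t²/0.018.
At t = 11: DWL = 6722.222. At t = 31.2: DWL = 54080.
Ratio = (31.2/11)² = 8.045.

8.045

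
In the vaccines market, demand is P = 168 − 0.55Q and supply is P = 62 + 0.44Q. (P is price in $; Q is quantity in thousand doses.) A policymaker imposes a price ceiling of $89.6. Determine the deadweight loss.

Competitive equilibrium: 168 − 0.55Q = 62 + 0.44Q → Q* = 107.0707, P* = 109.1111.
At the ceiling P = 89.6, quantity supplied = (89.6 − 62)/0.44 = 62.7273.
Willingness to pay at Q' = 62.7273: 168 − 0.55·62.7273 = 133.5.
ΔQ = 107.0707 − 62.7273 = 44.3434; wedge = 133.5 − 89.6 = 43.9.
The triangle = ½ × 44.3434 × 43.9 = $973.34 thousand.

$973.34 thousand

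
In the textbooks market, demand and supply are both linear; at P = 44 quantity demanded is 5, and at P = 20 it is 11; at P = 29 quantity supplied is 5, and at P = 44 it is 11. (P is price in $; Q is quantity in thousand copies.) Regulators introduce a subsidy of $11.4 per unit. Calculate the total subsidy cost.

$103.30 thousand

Demand slope = (20 − 44)/(11 − 5) = −4, so P = 64 − 4Q.
Supply slope = (44 − 29)/(11 − 5) = 2.5, so P = 16.5 + 2.5Q.
Competitive equilibrium: 64 − 4Q = 16.5 + 2.5Q → Q* = 7.3077, P* = 34.7692.
The subsidy lowers effective supply by 11.4: P = 5.1 + 2.5Q.
New quantity: 64 − 4Q = 5.1 + 2.5Q → Q' = 9.0615.
Total subsidy cost = 11.4 × 9.0615 = $103.30 thousand.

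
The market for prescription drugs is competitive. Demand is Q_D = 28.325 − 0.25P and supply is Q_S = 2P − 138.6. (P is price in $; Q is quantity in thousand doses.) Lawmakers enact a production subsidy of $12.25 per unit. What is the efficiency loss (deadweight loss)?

$16.67 thousand

In inverse form: demand P = 113.3 − 4Q, supply P = 69.3 + 0.5Q.
Competitive equilibrium: 113.3 − 4Q = 69.3 + 0.5Q → Q* = 9.7778, P* = 74.1889.
The subsidy lowers effective supply by 12.25: P = 57.05 + 0.5Q.
New quantity: 113.3 − 4Q = 57.05 + 0.5Q → Q' = 12.5.
Overproduction ΔQ = 12.5 − 9.7778 = 2.7222; wedge = subsidy = 12.25.
The triangle = ½ × 2.7222 × 12.25 = $16.67 thousand.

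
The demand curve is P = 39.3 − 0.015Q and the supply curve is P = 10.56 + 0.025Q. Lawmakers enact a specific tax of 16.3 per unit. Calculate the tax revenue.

5069.30

Competitive equilibrium: 39.3 − 0.015Q = 10.56 + 0.025Q → Q* = 718.5, P* = 28.5225.
With the tax, the buyer price exceeds the seller price by 16.3: (39.3 − 0.015Q) − (10.56 + 0.025Q) = 16.3 → Q' = 311.
Tax revenue = 16.3 × 311 = 5069.30.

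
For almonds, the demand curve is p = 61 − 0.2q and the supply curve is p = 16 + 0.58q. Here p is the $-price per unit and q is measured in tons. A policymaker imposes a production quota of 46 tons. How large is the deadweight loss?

$53.32

Competitive equilibrium: 61 − 0.2q = 16 + 0.58q → q* = 57.6923, p* = 49.4615.
At q = 46: demand price = 61 − 0.2·46 = 51.8; supply price = 16 + 0.58·46 = 42.68.
Δq = 57.6923 − 46 = 11.6923; wedge = 51.8 − 42.68 = 9.12.
Deadweight loss = ½ × 11.6923 × 9.12 = $53.32.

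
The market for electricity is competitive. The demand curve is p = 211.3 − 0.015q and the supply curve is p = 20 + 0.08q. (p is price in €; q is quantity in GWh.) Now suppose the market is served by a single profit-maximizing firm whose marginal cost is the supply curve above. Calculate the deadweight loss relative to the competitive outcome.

€3581.57

Competitive equilibrium: 211.3 − 0.015q = 20 + 0.08q → q* = 2013.68421, p* = 181.09474.
Marginal revenue: MR = 211.3 − 0.03q. Set MR = MC: 211.3 − 0.03q = 20 + 0.08q → q_m = 1739.09091.
Price p_m = 211.3 − 0.015·1739.09091 = 185.21364; MC(q_m) = 20 + 0.08·1739.09091 = 159.12727.
Competitive q* = 2013.68421, so Δq = 274.5933; wedge = 185.21364 − 159.12727 = 26.08637.
DWL = ½ × 274.5933 × 26.08637 = €3581.57.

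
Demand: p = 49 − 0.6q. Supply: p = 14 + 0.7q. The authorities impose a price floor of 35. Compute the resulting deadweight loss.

Competitive equilibrium: 49 − 0.6q = 14 + 0.7q → q* = 26.9231, p* = 32.8462.
At the floor p = 35, quantity demanded = (49 − 35)/0.6 = 23.3333.
Sellers' marginal cost at q' = 23.3333: 14 + 0.7·23.3333 = 30.3333.
Δq = 26.9231 − 23.3333 = 3.5898; wedge = 35 − 30.3333 = 4.6667.
DWL = ½ × 3.5898 × 4.6667 = 8.38.

8.38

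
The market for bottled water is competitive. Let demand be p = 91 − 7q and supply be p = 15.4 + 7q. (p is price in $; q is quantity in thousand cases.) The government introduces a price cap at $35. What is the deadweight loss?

$47.32 thousand

Competitive equilibrium: 91 − 7q = 15.4 + 7q → q* = 5.4, p* = 53.2.
At the ceiling p = 35, quantity supplied = (35 − 15.4)/7 = 2.8.
Willingness to pay at q' = 2.8: 91 − 7·2.8 = 71.4.
Δq = 5.4 − 2.8 = 2.6; wedge = 71.4 − 35 = 36.4.
Welfare loss = ½ × 2.6 × 36.4 = $47.32 thousand.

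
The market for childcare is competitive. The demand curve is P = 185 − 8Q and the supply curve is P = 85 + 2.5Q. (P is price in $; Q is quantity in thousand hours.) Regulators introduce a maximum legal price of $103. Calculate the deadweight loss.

Competitive equilibrium: 185 − 8Q = 85 + 2.5Q → Q* = 9.5238, P* = 108.8095.
At the ceiling P = 103, quantity supplied = (103 − 85)/2.5 = 7.2.
Willingness to pay at Q' = 7.2: 185 − 8·7.2 = 127.4.
ΔQ = 9.5238 − 7.2 = 2.3238; wedge = 127.4 − 103 = 24.4.
Deadweight loss = ½ × 2.3238 × 24.4 = $28.35 thousand.

$28.35 thousand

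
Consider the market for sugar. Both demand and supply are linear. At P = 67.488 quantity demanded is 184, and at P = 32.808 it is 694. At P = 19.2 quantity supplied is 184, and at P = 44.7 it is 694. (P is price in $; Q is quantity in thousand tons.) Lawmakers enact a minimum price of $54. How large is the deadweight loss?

Demand slope = (32.808 − 67.488)/(694 − 184) = −0.068, so P = 80 − 0.068Q.
Supply slope = (44.7 − 19.2)/(694 − 184) = 0.05, so P = 10 + 0.05Q.
Competitive equilibrium: 80 − 0.068Q = 10 + 0.05Q → Q* = 593.2203, P* = 39.661.
At the floor P = 54, quantity demanded = (80 − 54)/0.068 = 382.3529.
Sellers' marginal cost at Q' = 382.3529: 10 + 0.05·382.3529 = 29.1176.
ΔQ = 593.2203 − 382.3529 = 210.8674; wedge = 54 − 29.1176 = 24.8824.
The triangle = ½ × 210.8674 × 24.8824 = $2623.44 thousand.

$2623.44 thousand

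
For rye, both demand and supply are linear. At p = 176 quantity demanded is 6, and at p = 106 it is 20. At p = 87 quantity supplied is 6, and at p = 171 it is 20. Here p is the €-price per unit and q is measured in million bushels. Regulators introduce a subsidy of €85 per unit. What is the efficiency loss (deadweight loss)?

Demand slope = (106 − 176)/(20 − 6) = −5, so p = 206 − 5q.
Supply slope = (171 − 87)/(20 − 6) = 6, so p = 51 + 6q.
Competitive equilibrium: 206 − 5q = 51 + 6q → q* = 14.0909, p* = 135.5455.
The subsidy lowers effective supply by 85: p = 6q − 34.
New quantity: 206 − 5q = 6q − 34 → q' = 21.8182.
Overproduction Δq = 21.8182 − 14.0909 = 7.7273; wedge = subsidy = 85.
Deadweight loss = ½ × 7.7273 × 85 = €328.41 million.

€328.41 million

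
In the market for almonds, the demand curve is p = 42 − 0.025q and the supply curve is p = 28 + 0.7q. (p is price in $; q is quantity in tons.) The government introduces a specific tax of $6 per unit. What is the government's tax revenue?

$66.21

Competitive equilibrium: 42 − 0.025q = 28 + 0.7q → q* = 19.3103, p* = 41.5172.
With the tax, the buyer price exceeds the seller price by 6: (42 − 0.025q) − (28 + 0.7q) = 6 → q' = 11.0345.
Tax revenue = 6 × 11.0345 = $66.21.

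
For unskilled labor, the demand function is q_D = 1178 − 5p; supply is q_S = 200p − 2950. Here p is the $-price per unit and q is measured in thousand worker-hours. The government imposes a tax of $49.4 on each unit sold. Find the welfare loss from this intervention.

In inverse form: demand p = 235.6 − 0.2q, supply p = 14.75 + 0.005q.
Competitive equilibrium: 235.6 − 0.2q = 14.75 + 0.005q → q* = 1077.3171, p* = 20.1366.
With the tax, the buyer price exceeds the seller price by 49.4: (235.6 − 0.2q) − (14.75 + 0.005q) = 49.4 → q' = 836.3415.
Δq = 1077.3171 − 836.3415 = 240.9756; the wedge equals the tax, 49.4.
DWL = ½ × 240.9756 × 49.4 = $5952.10 thousand.

$5952.10 thousand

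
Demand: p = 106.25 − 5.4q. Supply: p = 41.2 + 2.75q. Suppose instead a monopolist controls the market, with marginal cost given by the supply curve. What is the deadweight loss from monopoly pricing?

41.23

Competitive equilibrium: 106.25 − 5.4q = 41.2 + 2.75q → q* = 7.9816, p* = 63.1494.
Marginal revenue: MR = 106.25 − 10.8q. Set MR = MC: 106.25 − 10.8q = 41.2 + 2.75q → q_m = 4.8007.
Price p_m = 106.25 − 5.4·4.8007 = 80.3262; MC(q_m) = 41.2 + 2.75·4.8007 = 54.4019.
Competitive q* = 7.9816, so Δq = 3.1809; wedge = 80.3262 − 54.4019 = 25.9243.
DWL = ½ × 3.1809 × 25.9243 = 41.23.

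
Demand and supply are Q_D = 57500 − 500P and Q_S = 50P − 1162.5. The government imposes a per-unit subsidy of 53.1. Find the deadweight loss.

64082.05

In inverse form: demand P = 115 − 0.002Q, supply P = 23.25 + 0.02Q.
Competitive equilibrium: 115 − 0.002Q = 23.25 + 0.02Q → Q* = 4170.4545, P* = 106.6591.
The subsidy lowers effective supply by 53.1: P = 0.02Q − 29.85.
New quantity: 115 − 0.002Q = 0.02Q − 29.85 → Q' = 6584.0909.
Overproduction ΔQ = 6584.0909 − 4170.4545 = 2413.6364; wedge = subsidy = 53.1.
DWL = ½ × 2413.6364 × 53.1 = 64082.05.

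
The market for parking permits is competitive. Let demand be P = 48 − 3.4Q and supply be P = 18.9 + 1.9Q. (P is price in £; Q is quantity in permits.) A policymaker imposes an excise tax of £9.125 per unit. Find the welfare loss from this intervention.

£7.86

Competitive equilibrium: 48 − 3.4Q = 18.9 + 1.9Q → Q* = 5.4906, P* = 29.3321.
With the tax, the buyer price exceeds the seller price by 9.125: (48 − 3.4Q) − (18.9 + 1.9Q) = 9.125 → Q' = 3.7689.
ΔQ = 5.4906 − 3.7689 = 1.7217; the wedge equals the tax, 9.125.
Deadweight loss = ½ × 1.7217 × 9.125 = £7.86.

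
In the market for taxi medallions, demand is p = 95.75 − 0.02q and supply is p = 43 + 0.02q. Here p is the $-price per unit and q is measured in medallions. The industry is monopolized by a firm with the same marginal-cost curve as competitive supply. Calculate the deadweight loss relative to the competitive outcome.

$3864.67

Competitive equilibrium: 95.75 − 0.02q = 43 + 0.02q → q* = 1318.75, p* = 69.375.
Marginal revenue: MR = 95.75 − 0.04q. Set MR = MC: 95.75 − 0.04q = 43 + 0.02q → q_m = 879.16667.
Price p_m = 95.75 − 0.02·879.16667 = 78.16667; MC(q_m) = 43 + 0.02·879.16667 = 60.58333.
Competitive q* = 1318.75, so Δq = 439.58333; wedge = 78.16667 − 60.58333 = 17.58334.
Deadweight loss = ½ × 439.58333 × 17.58334 = $3864.67.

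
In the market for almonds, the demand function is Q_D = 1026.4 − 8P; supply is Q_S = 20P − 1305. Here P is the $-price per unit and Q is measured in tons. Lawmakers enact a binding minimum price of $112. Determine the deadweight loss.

$4624.15

In inverse form: demand P = 128.3 − 0.125Q, supply P = 65.25 + 0.05Q.
Competitive equilibrium: 128.3 − 0.125Q = 65.25 + 0.05Q → Q* = 360.2857, P* = 83.2643.
At the floor P = 112, quantity demanded = (128.3 − 112)/0.125 = 130.4.
Sellers' marginal cost at Q' = 130.4: 65.25 + 0.05·130.4 = 71.77.
ΔQ = 360.2857 − 130.4 = 229.8857; wedge = 112 − 71.77 = 40.23.
Deadweight loss = ½ × 229.8857 × 40.23 = $4624.15.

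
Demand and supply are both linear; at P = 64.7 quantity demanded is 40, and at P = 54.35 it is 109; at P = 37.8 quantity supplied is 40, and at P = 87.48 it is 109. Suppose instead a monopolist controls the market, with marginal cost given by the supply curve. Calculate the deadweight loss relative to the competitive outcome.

47.32

Demand slope = (54.35 − 64.7)/(109 − 40) = −0.15, so P = 70.7 − 0.15Q.
Supply slope = (87.48 − 37.8)/(109 − 40) = 0.72, so P = 9 + 0.72Q.
Competitive equilibrium: 70.7 − 0.15Q = 9 + 0.72Q → Q* = 70.9195, P* = 60.0621.
Marginal revenue: MR = 70.7 − 0.3Q. Set MR = MC: 70.7 − 0.3Q = 9 + 0.72Q → Q_m = 60.4902.
Price P_m = 70.7 − 0.15·60.4902 = 61.6265; MC(Q_m) = 9 + 0.72·60.4902 = 52.5529.
Competitive Q* = 70.9195, so ΔQ = 10.4293; wedge = 61.6265 − 52.5529 = 9.0736.
DWL = ½ × 10.4293 × 9.0736 = 47.32.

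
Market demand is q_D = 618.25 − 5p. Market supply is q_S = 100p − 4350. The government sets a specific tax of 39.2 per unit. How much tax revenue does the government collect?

7644

In inverse form: demand p = 123.65 − 0.2q, supply p = 43.5 + 0.01q.
Competitive equilibrium: 123.65 − 0.2q = 43.5 + 0.01q → q* = 381.6667, p* = 47.3167.
With the tax, the buyer price exceeds the seller price by 39.2: (123.65 − 0.2q) − (43.5 + 0.01q) = 39.2 → q' = 195.
Tax revenue = 39.2 × 195 = 7644.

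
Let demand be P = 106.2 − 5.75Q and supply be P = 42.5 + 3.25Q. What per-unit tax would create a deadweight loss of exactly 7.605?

Competitive equilibrium: 106.2 − 5.75Q = 42.5 + 3.25Q → Q* = 7.0778, P* = 65.5028.
A tax t gives ΔQ = t/9 and wedge t, so DWL = t²/18.
t²/18 = 7.605 → t² = 136.89 → t = 11.7.

11.7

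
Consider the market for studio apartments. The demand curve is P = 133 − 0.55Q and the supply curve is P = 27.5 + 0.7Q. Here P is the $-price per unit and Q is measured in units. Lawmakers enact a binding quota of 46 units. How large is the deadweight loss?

Competitive equilibrium: 133 − 0.55Q = 27.5 + 0.7Q → Q* = 84.4, P* = 86.58.
At Q = 46: demand price = 133 − 0.55·46 = 107.7; supply price = 27.5 + 0.7·46 = 59.7.
ΔQ = 84.4 − 46 = 38.4; wedge = 107.7 − 59.7 = 48.
DWL = ½ × 38.4 × 48 = $921.60.

$921.60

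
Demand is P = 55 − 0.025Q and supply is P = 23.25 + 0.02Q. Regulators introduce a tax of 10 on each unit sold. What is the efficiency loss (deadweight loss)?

Competitive equilibrium: 55 − 0.025Q = 23.25 + 0.02Q → Q* = 705.5556, P* = 37.3611.
With the tax, the buyer price exceeds the seller price by 10: (55 − 0.025Q) − (23.25 + 0.02Q) = 10 → Q' = 483.3333.
ΔQ = 705.5556 − 483.3333 = 222.2223; the wedge equals the tax, 10.
Deadweight loss = ½ × 222.2223 × 10 = 1111.11.

1111.11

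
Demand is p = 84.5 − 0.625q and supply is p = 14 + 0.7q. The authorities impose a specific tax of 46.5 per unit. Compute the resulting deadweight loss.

815.94

Competitive equilibrium: 84.5 − 0.625q = 14 + 0.7q → q* = 53.2075, p* = 51.2453.
With the tax, the buyer price exceeds the seller price by 46.5: (84.5 − 0.625q) − (14 + 0.7q) = 46.5 → q' = 18.1132.
Δq = 53.2075 − 18.1132 = 35.0943; the wedge equals the tax, 46.5.
Deadweight loss = ½ × 35.0943 × 46.5 = 815.94.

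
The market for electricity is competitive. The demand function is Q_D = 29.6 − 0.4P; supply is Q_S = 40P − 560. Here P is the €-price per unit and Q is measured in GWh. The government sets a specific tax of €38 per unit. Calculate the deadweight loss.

€285.94

In inverse form: demand P = 74 − 2.5Q, supply P = 14 + 0.025Q.
Competitive equilibrium: 74 − 2.5Q = 14 + 0.025Q → Q* = 23.7624, P* = 14.5941.
With the tax, the buyer price exceeds the seller price by 38: (74 − 2.5Q) − (14 + 0.025Q) = 38 → Q' = 8.7129.
ΔQ = 23.7624 − 8.7129 = 15.0495; the wedge equals the tax, 38.
The triangle = ½ × 15.0495 × 38 = €285.94.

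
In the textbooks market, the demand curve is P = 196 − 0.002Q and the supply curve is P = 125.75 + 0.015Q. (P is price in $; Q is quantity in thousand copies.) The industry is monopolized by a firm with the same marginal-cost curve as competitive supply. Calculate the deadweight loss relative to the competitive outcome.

Competitive equilibrium: 196 − 0.002Q = 125.75 + 0.015Q → Q* = 4132.35294, P* = 187.73529.
Marginal revenue: MR = 196 − 0.004Q. Set MR = MC: 196 − 0.004Q = 125.75 + 0.015Q → Q_m = 3697.36842.
Price P_m = 196 − 0.002·3697.36842 = 188.60526; MC(Q_m) = 125.75 + 0.015·3697.36842 = 181.21053.
Competitive Q* = 4132.35294, so ΔQ = 434.98452; wedge = 188.60526 − 181.21053 = 7.39473.
The triangle = ½ × 434.98452 × 7.39473 = $1608.30 thousand.

$1608.30 thousand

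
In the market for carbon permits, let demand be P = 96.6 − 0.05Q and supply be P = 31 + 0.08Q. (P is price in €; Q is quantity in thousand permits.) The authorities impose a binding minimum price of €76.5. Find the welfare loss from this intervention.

€684.44 thousand

Competitive equilibrium: 96.6 − 0.05Q = 31 + 0.08Q → Q* = 504.6154, P* = 71.3692.
At the floor P = 76.5, quantity demanded = (96.6 − 76.5)/0.05 = 402.
Sellers' marginal cost at Q' = 402: 31 + 0.08·402 = 63.16.
ΔQ = 504.6154 − 402 = 102.6154; wedge = 76.5 − 63.16 = 13.34.
Welfare loss = ½ × 102.6154 × 13.34 = €684.44 thousand.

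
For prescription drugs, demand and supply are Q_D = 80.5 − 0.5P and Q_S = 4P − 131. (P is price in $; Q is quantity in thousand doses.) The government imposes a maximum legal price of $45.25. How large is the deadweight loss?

$55.125 thousand

In inverse form: demand P = 161 − 2Q, supply P = 32.75 + 0.25Q.
Competitive equilibrium: 161 − 2Q = 32.75 + 0.25Q → Q* = 57, P* = 47.
At the ceiling P = 45.25, quantity supplied = (45.25 − 32.75)/0.25 = 50.
Willingness to pay at Q' = 50: 161 − 2·50 = 61.
ΔQ = 57 − 50 = 7; wedge = 61 − 45.25 = 15.75.
DWL = ½ × 7 × 15.75 = $55.125 thousand.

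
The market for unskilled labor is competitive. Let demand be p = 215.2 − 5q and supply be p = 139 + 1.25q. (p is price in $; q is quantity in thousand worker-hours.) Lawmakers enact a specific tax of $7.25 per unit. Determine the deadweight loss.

Competitive equilibrium: 215.2 − 5q = 139 + 1.25q → q* = 12.192, p* = 154.24.
With the tax, the buyer price exceeds the seller price by 7.25: (215.2 − 5q) − (139 + 1.25q) = 7.25 → q' = 11.032.
Δq = 12.192 − 11.032 = 1.16; the wedge equals the tax, 7.25.
Welfare loss = ½ × 1.16 × 7.25 = $4.205 thousand.

$4.205 thousand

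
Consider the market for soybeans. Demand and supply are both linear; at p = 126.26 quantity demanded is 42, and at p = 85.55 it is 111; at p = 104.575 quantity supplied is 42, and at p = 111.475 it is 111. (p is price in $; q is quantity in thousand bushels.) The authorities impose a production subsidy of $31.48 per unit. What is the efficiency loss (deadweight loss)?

Demand slope = (85.55 − 126.26)/(111 − 42) = −0.59, so p = 151.04 − 0.59q.
Supply slope = (111.475 − 104.575)/(111 − 42) = 0.1, so p = 100.375 + 0.1q.
Competitive equilibrium: 151.04 − 0.59q = 100.375 + 0.1q → q* = 73.4275, p* = 107.7178.
The subsidy lowers effective supply by 31.48: p = 68.895 + 0.1q.
New quantity: 151.04 − 0.59q = 68.895 + 0.1q → q' = 119.0507.
Overproduction Δq = 119.0507 − 73.4275 = 45.6232; wedge = subsidy = 31.48.
DWL = ½ × 45.6232 × 31.48 = $718.11 thousand.

$718.11 thousand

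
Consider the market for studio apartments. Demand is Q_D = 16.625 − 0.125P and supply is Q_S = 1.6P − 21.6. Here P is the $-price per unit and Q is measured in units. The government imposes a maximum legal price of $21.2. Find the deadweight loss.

$10.16

In inverse form: demand P = 133 − 8Q, supply P = 13.5 + 0.625Q.
Competitive equilibrium: 133 − 8Q = 13.5 + 0.625Q → Q* = 13.8551, P* = 22.1594.
At the ceiling P = 21.2, quantity supplied = (21.2 − 13.5)/0.625 = 12.32.
Willingness to pay at Q' = 12.32: 133 − 8·12.32 = 34.44.
ΔQ = 13.8551 − 12.32 = 1.5351; wedge = 34.44 − 21.2 = 13.24.
Welfare loss = ½ × 1.5351 × 13.24 = $10.16.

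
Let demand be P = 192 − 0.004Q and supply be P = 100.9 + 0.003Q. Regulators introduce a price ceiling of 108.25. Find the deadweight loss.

Competitive equilibrium: 192 − 0.004Q = 100.9 + 0.003Q → Q* = 13014.2857, P* = 139.9429.
At the ceiling P = 108.25, quantity supplied = (108.25 − 100.9)/0.003 = 2450.
Willingness to pay at Q' = 2450: 192 − 0.004·2450 = 182.2.
ΔQ = 13014.2857 − 2450 = 10564.2857; wedge = 182.2 − 108.25 = 73.95.
The triangle = ½ × 10564.2857 × 73.95 = 390614.46.

390614.46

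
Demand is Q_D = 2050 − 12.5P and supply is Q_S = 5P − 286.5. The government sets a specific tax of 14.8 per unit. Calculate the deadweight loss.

In inverse form: demand P = 164 − 0.08Q, supply P = 57.3 + 0.2Q.
Competitive equilibrium: 164 − 0.08Q = 57.3 + 0.2Q → Q* = 381.0714, P* = 133.5143.
With the tax, the buyer price exceeds the seller price by 14.8: (164 − 0.08Q) − (57.3 + 0.2Q) = 14.8 → Q' = 328.2143.
ΔQ = 381.0714 − 328.2143 = 52.8571; the wedge equals the tax, 14.8.
Welfare loss = ½ × 52.8571 × 14.8 = 391.14.

391.14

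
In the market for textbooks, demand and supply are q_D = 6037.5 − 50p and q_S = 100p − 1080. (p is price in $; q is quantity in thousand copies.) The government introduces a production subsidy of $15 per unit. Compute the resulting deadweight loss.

In inverse form: demand p = 120.75 − 0.02q, supply p = 10.8 + 0.01q.
Competitive equilibrium: 120.75 − 0.02q = 10.8 + 0.01q → q* = 3665, p* = 47.45.
The subsidy lowers effective supply by 15: p = 0.01q − 4.2.
New quantity: 120.75 − 0.02q = 0.01q − 4.2 → q' = 4165.
Overproduction Δq = 4165 − 3665 = 500; wedge = subsidy = 15.
Welfare loss = ½ × 500 × 15 = $3750 thousand.

$3750 thousand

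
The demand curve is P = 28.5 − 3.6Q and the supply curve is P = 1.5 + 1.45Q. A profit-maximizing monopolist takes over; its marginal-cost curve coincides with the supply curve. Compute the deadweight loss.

12.50

Competitive equilibrium: 28.5 − 3.6Q = 1.5 + 1.45Q → Q* = 5.3465, P* = 9.2525.
Marginal revenue: MR = 28.5 − 7.2Q. Set MR = MC: 28.5 − 7.2Q = 1.5 + 1.45Q → Q_m = 3.1214.
Price P_m = 28.5 − 3.6·3.1214 = 17.263; MC(Q_m) = 1.5 + 1.45·3.1214 = 6.026.
Competitive Q* = 5.3465, so ΔQ = 2.2251; wedge = 17.263 − 6.026 = 11.237.
DWL = ½ × 2.2251 × 11.237 = 12.50.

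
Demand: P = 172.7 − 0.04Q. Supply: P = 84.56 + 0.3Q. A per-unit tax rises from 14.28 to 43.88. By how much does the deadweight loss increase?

2531.67

Competitive equilibrium: 172.7 − 0.04Q = 84.56 + 0.3Q → Q* = 259.2353, P* = 162.3306.
For a per-unit tax t: ΔQ = t/0.34, so DWL = ½·t·(t/0.34) = t²/0.68.
At t = 14.28: DWL = 299.88. At t = 43.88: DWL = 2831.551.
Increase = 2831.551 − 299.88 = 2531.67.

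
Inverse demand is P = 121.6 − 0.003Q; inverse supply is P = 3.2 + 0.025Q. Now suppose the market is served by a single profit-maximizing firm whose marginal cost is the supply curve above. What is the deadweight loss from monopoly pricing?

2344.42

Competitive equilibrium: 121.6 − 0.003Q = 3.2 + 0.025Q → Q* = 4228.57143, P* = 108.91429.
Marginal revenue: MR = 121.6 − 0.006Q. Set MR = MC: 121.6 − 0.006Q = 3.2 + 0.025Q → Q_m = 3819.35484.
Price P_m = 121.6 − 0.003·3819.35484 = 110.14194; MC(Q_m) = 3.2 + 0.025·3819.35484 = 98.68387.
Competitive Q* = 4228.57143, so ΔQ = 409.21659; wedge = 110.14194 − 98.68387 = 11.45807.
The triangle = ½ × 409.21659 × 11.45807 = 2344.42.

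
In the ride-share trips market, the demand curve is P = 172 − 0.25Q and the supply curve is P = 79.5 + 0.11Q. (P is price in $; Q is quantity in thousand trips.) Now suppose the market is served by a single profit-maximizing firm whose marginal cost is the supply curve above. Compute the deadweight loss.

Competitive equilibrium: 172 − 0.25Q = 79.5 + 0.11Q → Q* = 256.9444, P* = 107.7639.
Marginal revenue: MR = 172 − 0.5Q. Set MR = MC: 172 − 0.5Q = 79.5 + 0.11Q → Q_m = 151.6393.
Price P_m = 172 − 0.25·151.6393 = 134.0902; MC(Q_m) = 79.5 + 0.11·151.6393 = 96.1803.
Competitive Q* = 256.9444, so ΔQ = 105.3051; wedge = 134.0902 − 96.1803 = 37.9099.
Welfare loss = ½ × 105.3051 × 37.9099 = $1996.05 thousand.

$1996.05 thousand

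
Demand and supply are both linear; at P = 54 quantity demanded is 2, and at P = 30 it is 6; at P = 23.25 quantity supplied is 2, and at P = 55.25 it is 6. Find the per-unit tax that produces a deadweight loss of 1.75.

Demand slope = (30 − 54)/(6 − 2) = −6, so P = 66 − 6Q.
Supply slope = (55.25 − 23.25)/(6 − 2) = 8, so P = 7.25 + 8Q.
Competitive equilibrium: 66 − 6Q = 7.25 + 8Q → Q* = 4.1964, P* = 40.8214.
A tax t gives ΔQ = t/14 and wedge t, so DWL = t²/28.
t²/28 = 1.75 → t² = 49 → t = 7.

7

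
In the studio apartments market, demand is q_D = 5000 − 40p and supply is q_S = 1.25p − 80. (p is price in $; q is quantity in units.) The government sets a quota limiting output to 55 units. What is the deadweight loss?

In inverse form: demand p = 125 − 0.025q, supply p = 64 + 0.8q.
Competitive equilibrium: 125 − 0.025q = 64 + 0.8q → q* = 73.9394, p* = 123.1515.
At q = 55: demand price = 125 − 0.025·55 = 123.625; supply price = 64 + 0.8·55 = 108.
Δq = 73.9394 − 55 = 18.9394; wedge = 123.625 − 108 = 15.625.
DWL = ½ × 18.9394 × 15.625 = $147.96.

$147.96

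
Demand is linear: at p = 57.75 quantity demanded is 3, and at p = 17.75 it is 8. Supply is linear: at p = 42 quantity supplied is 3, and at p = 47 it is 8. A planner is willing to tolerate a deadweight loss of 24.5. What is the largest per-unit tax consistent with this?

21

Demand slope = (17.75 − 57.75)/(8 − 3) = −8, so p = 81.75 − 8q.
Supply slope = (47 − 42)/(8 − 3) = 1, so p = 39 + q.
Competitive equilibrium: 81.75 − 8q = 39 + q → q* = 4.75, p* = 43.75.
A tax t gives Δq = t/9 and wedge t, so DWL = t²/18.
t²/18 = 24.5 → t² = 441 → t = 21.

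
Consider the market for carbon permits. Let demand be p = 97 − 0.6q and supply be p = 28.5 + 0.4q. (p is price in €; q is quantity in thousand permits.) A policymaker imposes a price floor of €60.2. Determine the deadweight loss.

Competitive equilibrium: 97 − 0.6q = 28.5 + 0.4q → q* = 68.5, p* = 55.9.
At the floor p = 60.2, quantity demanded = (97 − 60.2)/0.6 = 61.3333.
Sellers' marginal cost at q' = 61.3333: 28.5 + 0.4·61.3333 = 53.0333.
Δq = 68.5 − 61.3333 = 7.1667; wedge = 60.2 − 53.0333 = 7.1667.
Welfare loss = ½ × 7.1667 × 7.1667 = €25.68 thousand.

€25.68 thousand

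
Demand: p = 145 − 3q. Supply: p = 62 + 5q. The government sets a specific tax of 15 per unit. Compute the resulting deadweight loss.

Competitive equilibrium: 145 − 3q = 62 + 5q → q* = 10.375, p* = 113.875.
With the tax, the buyer price exceeds the seller price by 15: (145 − 3q) − (62 + 5q) = 15 → q' = 8.5.
Δq = 10.375 − 8.5 = 1.875; the wedge equals the tax, 15.
DWL = ½ × 1.875 × 15 = 14.06.

14.06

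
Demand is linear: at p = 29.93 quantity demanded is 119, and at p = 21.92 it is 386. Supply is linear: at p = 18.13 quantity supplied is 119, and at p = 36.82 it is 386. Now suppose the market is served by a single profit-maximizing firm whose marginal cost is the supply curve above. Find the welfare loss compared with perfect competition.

149.56

Demand slope = (21.92 − 29.93)/(386 − 119) = −0.03, so p = 33.5 − 0.03q.
Supply slope = (36.82 − 18.13)/(386 − 119) = 0.07, so p = 9.8 + 0.07q.
Competitive equilibrium: 33.5 − 0.03q = 9.8 + 0.07q → q* = 237, p* = 26.39.
Marginal revenue: MR = 33.5 − 0.06q. Set MR = MC: 33.5 − 0.06q = 9.8 + 0.07q → q_m = 182.3077.
Price p_m = 33.5 − 0.03·182.3077 = 28.0308; MC(q_m) = 9.8 + 0.07·182.3077 = 22.5615.
Competitive q* = 237, so Δq = 54.6923; wedge = 28.0308 − 22.5615 = 5.4693.
Welfare loss = ½ × 54.6923 × 5.4693 = 149.56.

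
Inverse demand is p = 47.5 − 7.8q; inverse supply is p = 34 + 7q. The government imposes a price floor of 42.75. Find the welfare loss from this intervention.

0.68

Competitive equilibrium: 47.5 − 7.8q = 34 + 7q → q* = 0.9122, p* = 40.3851.
At the floor p = 42.75, quantity demanded = (47.5 − 42.75)/7.8 = 0.609.
Sellers' marginal cost at q' = 0.609: 34 + 7·0.609 = 38.263.
Δq = 0.9122 − 0.609 = 0.3032; wedge = 42.75 − 38.263 = 4.487.
Welfare loss = ½ × 0.3032 × 4.487 = 0.68.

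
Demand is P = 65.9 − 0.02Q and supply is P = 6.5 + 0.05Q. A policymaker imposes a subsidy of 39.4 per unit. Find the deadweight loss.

11088.29

Competitive equilibrium: 65.9 − 0.02Q = 6.5 + 0.05Q → Q* = 848.5714, P* = 48.9286.
The subsidy lowers effective supply by 39.4: P = 0.05Q − 32.9.
New quantity: 65.9 − 0.02Q = 0.05Q − 32.9 → Q' = 1411.4286.
Overproduction ΔQ = 1411.4286 − 848.5714 = 562.8572; wedge = subsidy = 39.4.
DWL = ½ × 562.8572 × 39.4 = 11088.29.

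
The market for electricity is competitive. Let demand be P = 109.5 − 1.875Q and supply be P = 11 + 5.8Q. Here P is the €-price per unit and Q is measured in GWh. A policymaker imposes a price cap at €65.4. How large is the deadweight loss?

Competitive equilibrium: 109.5 − 1.875Q = 11 + 5.8Q → Q* = 12.8339, P* = 85.4365.
At the ceiling P = 65.4, quantity supplied = (65.4 − 11)/5.8 = 9.3793.
Willingness to pay at Q' = 9.3793: 109.5 − 1.875·9.3793 = 91.9138.
ΔQ = 12.8339 − 9.3793 = 3.4546; wedge = 91.9138 − 65.4 = 26.5138.
Welfare loss = ½ × 3.4546 × 26.5138 = €45.80.

€45.80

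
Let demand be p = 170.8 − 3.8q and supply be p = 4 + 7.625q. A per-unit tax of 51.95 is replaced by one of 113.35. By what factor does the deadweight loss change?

4.761

Competitive equilibrium: 170.8 − 3.8q = 4 + 7.625q → q* = 14.5996, p* = 115.3217.
For a per-unit tax t: Δq = t/11.425, so DWL = ½·t·(t/11.425) = t²/22.85.
At t = 51.95: DWL = 118.110. At t = 113.35: DWL = 562.285.
Ratio = (113.35/51.95)² = 4.761.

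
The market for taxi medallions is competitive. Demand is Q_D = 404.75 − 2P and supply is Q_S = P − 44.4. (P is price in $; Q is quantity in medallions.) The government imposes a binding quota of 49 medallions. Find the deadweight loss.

$2378.68

In inverse form: demand P = 202.375 − 0.5Q, supply P = 44.4 + Q.
Competitive equilibrium: 202.375 − 0.5Q = 44.4 + Q → Q* = 105.3167, P* = 149.7167.
At Q = 49: demand price = 202.375 − 0.5·49 = 177.875; supply price = 44.4 + 1·49 = 93.4.
ΔQ = 105.3167 − 49 = 56.3167; wedge = 177.875 − 93.4 = 84.475.
Deadweight loss = ½ × 56.3167 × 84.475 = $2378.68.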